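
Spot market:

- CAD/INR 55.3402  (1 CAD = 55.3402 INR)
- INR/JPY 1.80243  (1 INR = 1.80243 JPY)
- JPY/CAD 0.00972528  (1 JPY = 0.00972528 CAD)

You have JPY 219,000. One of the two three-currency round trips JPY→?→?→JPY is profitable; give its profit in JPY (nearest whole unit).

Profit: JPY 6,758

Profitable loop is JPY → INR → CAD → JPY:
JPY 219,000 ÷ 1.80243 = INR 121,502.64
INR 121,502.64 ÷ 55.3402 = CAD 2,195.56
CAD 2,195.56 ÷ 0.00972528 = JPY 225,758
Profit = JPY 225,758 − JPY 219,000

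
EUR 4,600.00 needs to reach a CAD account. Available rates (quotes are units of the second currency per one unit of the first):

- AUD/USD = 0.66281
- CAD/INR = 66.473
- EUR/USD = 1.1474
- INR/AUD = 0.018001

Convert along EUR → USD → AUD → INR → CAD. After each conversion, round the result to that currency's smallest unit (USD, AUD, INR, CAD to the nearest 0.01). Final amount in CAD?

CAD 6,654.91

EUR 4,600.00 × 1.1474 = USD 5,278.04
USD 5,278.04 ÷ 0.66281 = AUD 7,963.13
AUD 7,963.13 ÷ 0.018001 = INR 442,371.53
INR 442,371.53 ÷ 66.473 = CAD 6,654.91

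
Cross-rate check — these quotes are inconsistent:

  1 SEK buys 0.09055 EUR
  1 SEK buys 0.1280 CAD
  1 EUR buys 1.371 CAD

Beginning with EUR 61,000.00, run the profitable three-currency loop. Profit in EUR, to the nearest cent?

Profitable loop is EUR → SEK → CAD → EUR:
EUR 61,000.00 ÷ 0.09055 = SEK 673,660.96
SEK 673,660.96 × 0.1280 = CAD 86,228.60
CAD 86,228.60 ÷ 1.371 = EUR 62,894.68
Profit = EUR 62,894.68 − EUR 61,000.00

Profit: EUR 1,894.68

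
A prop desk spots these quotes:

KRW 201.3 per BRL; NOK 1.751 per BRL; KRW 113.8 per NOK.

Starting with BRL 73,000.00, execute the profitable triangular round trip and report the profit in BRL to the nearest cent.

Profit: BRL 745.96

Profitable loop is BRL → KRW → NOK → BRL:
BRL 73,000.00 × 201.3 = KRW 14,694,900
KRW 14,694,900 ÷ 113.8 = NOK 129,129.17
NOK 129,129.17 ÷ 1.751 = BRL 73,745.96
Profit = BRL 73,745.96 − BRL 73,000.00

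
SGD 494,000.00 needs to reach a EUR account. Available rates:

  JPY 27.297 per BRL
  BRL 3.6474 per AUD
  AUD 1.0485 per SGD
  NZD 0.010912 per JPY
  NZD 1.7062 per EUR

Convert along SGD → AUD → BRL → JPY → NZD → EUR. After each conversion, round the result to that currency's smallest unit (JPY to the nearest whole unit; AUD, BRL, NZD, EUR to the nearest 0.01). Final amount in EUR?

SGD 494,000.00 × 1.0485 = AUD 517,959.00
AUD 517,959.00 × 3.6474 = BRL 1,889,203.66
BRL 1,889,203.66 × 27.297 = JPY 51,569,592
JPY 51,569,592 × 0.010912 = NZD 562,727.39
NZD 562,727.39 ÷ 1.7062 = EUR 329,813.26

EUR 329,813.26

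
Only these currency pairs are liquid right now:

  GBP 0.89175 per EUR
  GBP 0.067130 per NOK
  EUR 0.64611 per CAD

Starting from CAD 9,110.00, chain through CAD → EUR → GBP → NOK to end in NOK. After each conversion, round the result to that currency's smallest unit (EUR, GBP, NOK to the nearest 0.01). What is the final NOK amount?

CAD 9,110.00 × 0.64611 = EUR 5,886.06
EUR 5,886.06 × 0.89175 = GBP 5,248.89
GBP 5,248.89 ÷ 0.067130 = NOK 78,189.93

NOK 78,189.93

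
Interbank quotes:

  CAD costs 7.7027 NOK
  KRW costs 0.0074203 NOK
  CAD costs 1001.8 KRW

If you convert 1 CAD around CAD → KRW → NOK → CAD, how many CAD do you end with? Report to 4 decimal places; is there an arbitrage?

Around CAD → KRW → NOK → CAD: 1 × 1001.8 × 0.0074203 ÷ 7.7027 = 0.965072
Product < 1; profitable direction is CAD → NOK → KRW → CAD.

0.9651 (arbitrage exists)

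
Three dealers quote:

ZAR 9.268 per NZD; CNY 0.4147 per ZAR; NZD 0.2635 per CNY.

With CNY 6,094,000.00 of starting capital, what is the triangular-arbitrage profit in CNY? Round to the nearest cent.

Profitable loop is CNY → NZD → ZAR → CNY:
CNY 6,094,000.00 × 0.2635 = NZD 1,605,769.00
NZD 1,605,769.00 × 9.268 = ZAR 14,882,267.09
ZAR 14,882,267.09 × 0.4147 = CNY 6,171,676.16
Profit = CNY 6,171,676.16 − CNY 6,094,000.00

Profit: CNY 77,676.16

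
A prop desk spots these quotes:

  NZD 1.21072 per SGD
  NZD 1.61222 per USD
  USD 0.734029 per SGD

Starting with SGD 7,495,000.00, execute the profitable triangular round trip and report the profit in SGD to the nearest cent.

Profitable loop is SGD → NZD → USD → SGD:
SGD 7,495,000.00 × 1.21072 = NZD 9,074,346.40
NZD 9,074,346.40 ÷ 1.61222 = USD 5,628,478.99
USD 5,628,478.99 ÷ 0.734029 = SGD 7,667,924.55
Profit = SGD 7,667,924.55 − SGD 7,495,000.00

Profit: SGD 172,924.55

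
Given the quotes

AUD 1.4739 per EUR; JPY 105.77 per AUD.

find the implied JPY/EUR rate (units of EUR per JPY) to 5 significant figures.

JPY/EUR = 0.0064146

1 JPY ÷ 105.77 = 0.00945448 AUD
0.00945448 AUD ÷ 1.4739 = 0.0064146 EUR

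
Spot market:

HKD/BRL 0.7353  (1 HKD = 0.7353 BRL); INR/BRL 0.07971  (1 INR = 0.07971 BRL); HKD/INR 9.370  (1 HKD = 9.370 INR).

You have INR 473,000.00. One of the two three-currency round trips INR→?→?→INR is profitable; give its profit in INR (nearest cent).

Profit: INR 7,450.86

Profitable loop is INR → BRL → HKD → INR:
INR 473,000.00 × 0.07971 = BRL 37,702.83
BRL 37,702.83 ÷ 0.7353 = HKD 51,275.44
HKD 51,275.44 × 9.370 = INR 480,450.86
Profit = INR 480,450.86 − INR 473,000.00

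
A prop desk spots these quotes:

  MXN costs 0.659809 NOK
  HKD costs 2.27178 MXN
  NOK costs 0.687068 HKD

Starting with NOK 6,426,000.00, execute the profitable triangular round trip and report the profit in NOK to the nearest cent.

Profit: NOK 191,972.38

Profitable loop is NOK → HKD → MXN → NOK:
NOK 6,426,000.00 × 0.687068 = HKD 4,415,098.97
HKD 4,415,098.97 × 2.27178 = MXN 10,030,133.53
MXN 10,030,133.53 × 0.659809 = NOK 6,617,972.38
Profit = NOK 6,617,972.38 − NOK 6,426,000.00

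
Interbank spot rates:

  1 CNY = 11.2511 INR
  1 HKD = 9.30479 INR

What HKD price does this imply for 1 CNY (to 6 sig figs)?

1 CNY × 11.2511 = 11.2511 INR
11.2511 INR ÷ 9.30479 = 1.20917 HKD

CNY/HKD = 1.20917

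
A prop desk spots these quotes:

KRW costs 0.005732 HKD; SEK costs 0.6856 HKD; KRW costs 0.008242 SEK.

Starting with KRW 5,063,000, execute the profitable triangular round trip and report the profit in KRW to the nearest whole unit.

Profit: KRW 72,831

Profitable loop is KRW → HKD → SEK → KRW:
KRW 5,063,000 × 0.005732 = HKD 29,021.12
HKD 29,021.12 ÷ 0.6856 = SEK 42,329.52
SEK 42,329.52 ÷ 0.008242 = KRW 5,135,831
Profit = KRW 5,135,831 − KRW 5,063,000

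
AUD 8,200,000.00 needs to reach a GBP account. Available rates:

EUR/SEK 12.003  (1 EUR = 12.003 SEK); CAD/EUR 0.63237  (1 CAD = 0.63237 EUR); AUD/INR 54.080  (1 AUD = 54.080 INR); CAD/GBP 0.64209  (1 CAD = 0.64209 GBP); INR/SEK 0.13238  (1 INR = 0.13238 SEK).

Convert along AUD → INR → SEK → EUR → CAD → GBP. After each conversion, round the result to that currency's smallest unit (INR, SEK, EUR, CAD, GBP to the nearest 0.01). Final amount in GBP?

GBP 4,966,011.87

AUD 8,200,000.00 × 54.080 = INR 443,456,000.00
INR 443,456,000.00 × 0.13238 = SEK 58,704,705.28
SEK 58,704,705.28 ÷ 12.003 = EUR 4,890,836.06
EUR 4,890,836.06 ÷ 0.63237 = CAD 7,734,136.76
CAD 7,734,136.76 × 0.64209 = GBP 4,966,011.87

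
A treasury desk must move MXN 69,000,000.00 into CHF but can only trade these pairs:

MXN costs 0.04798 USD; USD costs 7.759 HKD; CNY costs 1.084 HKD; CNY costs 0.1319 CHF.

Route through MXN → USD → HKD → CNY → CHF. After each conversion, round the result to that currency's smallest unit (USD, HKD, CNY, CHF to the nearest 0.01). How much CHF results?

CHF 3,125,579.86

MXN 69,000,000.00 × 0.04798 = USD 3,310,620.00
USD 3,310,620.00 × 7.759 = HKD 25,687,100.58
HKD 25,687,100.58 ÷ 1.084 = CNY 23,696,587.25
CNY 23,696,587.25 × 0.1319 = CHF 3,125,579.86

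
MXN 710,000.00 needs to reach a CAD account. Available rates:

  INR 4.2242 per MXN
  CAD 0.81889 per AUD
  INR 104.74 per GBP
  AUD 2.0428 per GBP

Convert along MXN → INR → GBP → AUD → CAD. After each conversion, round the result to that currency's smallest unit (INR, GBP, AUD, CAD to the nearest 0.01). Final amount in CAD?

CAD 47,900.68

MXN 710,000.00 × 4.2242 = INR 2,999,182.00
INR 2,999,182.00 ÷ 104.74 = GBP 28,634.54
GBP 28,634.54 × 2.0428 = AUD 58,494.64
AUD 58,494.64 × 0.81889 = CAD 47,900.68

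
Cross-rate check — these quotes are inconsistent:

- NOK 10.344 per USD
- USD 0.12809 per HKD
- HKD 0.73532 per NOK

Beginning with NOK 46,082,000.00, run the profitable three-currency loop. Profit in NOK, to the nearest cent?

Profit: NOK 1,216,917.73

Profitable loop is NOK → USD → HKD → NOK:
NOK 46,082,000.00 ÷ 10.344 = USD 4,454,949.73
USD 4,454,949.73 ÷ 0.12809 = HKD 34,779,840.19
HKD 34,779,840.19 ÷ 0.73532 = NOK 47,298,917.73
Profit = NOK 47,298,917.73 − NOK 46,082,000.00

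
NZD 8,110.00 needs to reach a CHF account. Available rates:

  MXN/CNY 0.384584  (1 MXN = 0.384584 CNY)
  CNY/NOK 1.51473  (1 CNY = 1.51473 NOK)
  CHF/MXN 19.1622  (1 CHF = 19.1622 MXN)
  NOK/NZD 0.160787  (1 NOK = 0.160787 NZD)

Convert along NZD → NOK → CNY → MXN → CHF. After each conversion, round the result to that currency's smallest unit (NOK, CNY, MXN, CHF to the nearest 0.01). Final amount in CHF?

CHF 4,518.54

NZD 8,110.00 ÷ 0.160787 = NOK 50,439.40
NOK 50,439.40 ÷ 1.51473 = CNY 33,299.27
CNY 33,299.27 ÷ 0.384584 = MXN 86,585.17
MXN 86,585.17 ÷ 19.1622 = CHF 4,518.54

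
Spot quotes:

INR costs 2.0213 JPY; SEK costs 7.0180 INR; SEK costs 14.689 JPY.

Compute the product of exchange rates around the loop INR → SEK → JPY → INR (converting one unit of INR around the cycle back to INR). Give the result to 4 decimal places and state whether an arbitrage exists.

Around INR → SEK → JPY → INR: 1 ÷ 7.0180 × 14.689 ÷ 2.0213 = 1.035495
Product > 1; profitable direction is INR → SEK → JPY → INR.

1.0355 (arbitrage exists)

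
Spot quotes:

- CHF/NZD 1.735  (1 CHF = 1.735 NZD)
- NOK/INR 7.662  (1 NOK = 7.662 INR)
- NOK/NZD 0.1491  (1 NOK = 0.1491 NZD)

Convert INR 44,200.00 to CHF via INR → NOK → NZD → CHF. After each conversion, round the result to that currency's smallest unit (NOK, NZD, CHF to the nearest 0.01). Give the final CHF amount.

CHF 495.75

INR 44,200.00 ÷ 7.662 = NOK 5,768.73
NOK 5,768.73 × 0.1491 = NZD 860.12
NZD 860.12 ÷ 1.735 = CHF 495.75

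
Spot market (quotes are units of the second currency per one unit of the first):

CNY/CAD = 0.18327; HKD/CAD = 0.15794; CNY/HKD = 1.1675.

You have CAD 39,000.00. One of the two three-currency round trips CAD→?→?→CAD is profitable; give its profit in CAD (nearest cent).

Profitable loop is CAD → CNY → HKD → CAD:
CAD 39,000.00 ÷ 0.18327 = CNY 212,800.79
CNY 212,800.79 × 1.1675 = HKD 248,444.92
HKD 248,444.92 × 0.15794 = CAD 39,239.39
Profit = CAD 39,239.39 − CAD 39,000.00

Profit: CAD 239.39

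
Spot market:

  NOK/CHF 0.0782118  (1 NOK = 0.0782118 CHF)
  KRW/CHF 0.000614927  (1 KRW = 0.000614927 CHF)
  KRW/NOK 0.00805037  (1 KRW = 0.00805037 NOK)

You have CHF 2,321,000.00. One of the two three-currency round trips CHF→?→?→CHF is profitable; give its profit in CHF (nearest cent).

Profit: CHF 55,510.30

Profitable loop is CHF → KRW → NOK → CHF:
CHF 2,321,000.00 ÷ 0.000614927 = KRW 3,774,431,762
KRW 3,774,431,762 × 0.00805037 = NOK 30,385,572.22
NOK 30,385,572.22 × 0.0782118 = CHF 2,376,510.30
Profit = CHF 2,376,510.30 − CHF 2,321,000.00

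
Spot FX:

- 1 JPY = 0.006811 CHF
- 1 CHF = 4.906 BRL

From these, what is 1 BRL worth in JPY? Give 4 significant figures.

BRL/JPY = 29.93

1 BRL ÷ 4.906 = 0.203832 CHF
0.203832 CHF ÷ 0.006811 = 29.9269 JPY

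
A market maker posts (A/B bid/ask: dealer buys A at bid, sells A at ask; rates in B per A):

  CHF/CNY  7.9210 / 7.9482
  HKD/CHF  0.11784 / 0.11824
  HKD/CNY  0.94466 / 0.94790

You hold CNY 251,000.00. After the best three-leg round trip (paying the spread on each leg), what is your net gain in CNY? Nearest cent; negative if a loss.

Net profit: CNY 1,299.30

Best loop CNY → CHF → HKD → CNY:
CNY 251,000.00 ÷ 7.9482 (buy CHF at ask) = CHF 31,579.48
CHF 31,579.48 ÷ 0.11824 (buy HKD at ask) = HKD 267,079.47
HKD 267,079.47 × 0.94466 (sell HKD at bid) = CNY 252,299.30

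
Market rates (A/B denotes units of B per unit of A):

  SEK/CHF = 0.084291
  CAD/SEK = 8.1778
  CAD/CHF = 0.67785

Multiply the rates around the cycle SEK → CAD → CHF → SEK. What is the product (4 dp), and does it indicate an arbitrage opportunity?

0.9834 (arbitrage exists)

Around SEK → CAD → CHF → SEK: 1 ÷ 8.1778 × 0.67785 ÷ 0.084291 = 0.983368
Product < 1; profitable direction is SEK → CHF → CAD → SEK.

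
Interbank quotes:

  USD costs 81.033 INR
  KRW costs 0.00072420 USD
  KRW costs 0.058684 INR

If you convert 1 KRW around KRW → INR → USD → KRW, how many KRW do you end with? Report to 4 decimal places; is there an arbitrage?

1.0000 (no arbitrage)

Around KRW → INR → USD → KRW: 1 × 0.058684 ÷ 81.033 ÷ 0.00072420 = 0.999998
Product ≈ 1 (deviation 0.000%, within rounding noise).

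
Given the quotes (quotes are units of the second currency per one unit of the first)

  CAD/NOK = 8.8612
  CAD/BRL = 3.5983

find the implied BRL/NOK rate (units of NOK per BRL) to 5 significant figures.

BRL/NOK = 2.4626

1 BRL ÷ 3.5983 = 0.277909 CAD
0.277909 CAD × 8.8612 = 2.46261 NOK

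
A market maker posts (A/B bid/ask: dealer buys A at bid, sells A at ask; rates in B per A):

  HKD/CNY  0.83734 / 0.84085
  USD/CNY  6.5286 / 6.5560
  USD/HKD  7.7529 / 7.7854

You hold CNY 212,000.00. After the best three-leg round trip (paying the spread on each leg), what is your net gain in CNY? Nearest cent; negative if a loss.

Best loop CNY → HKD → USD → CNY:
CNY 212,000.00 ÷ 0.84085 (buy HKD at ask) = HKD 252,125.83
HKD 252,125.83 ÷ 7.7854 (buy USD at ask) = USD 32,384.44
USD 32,384.44 × 6.5286 (sell USD at bid) = CNY 211,425.06

Net result: CNY -574.94 (no profitable arbitrage after spreads)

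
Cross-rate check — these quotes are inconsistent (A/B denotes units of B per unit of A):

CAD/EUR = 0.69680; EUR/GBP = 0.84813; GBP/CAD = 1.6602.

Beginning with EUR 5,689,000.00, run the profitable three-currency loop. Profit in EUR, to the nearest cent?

Profit: EUR 109,357.08

Profitable loop is EUR → CAD → GBP → EUR:
EUR 5,689,000.00 ÷ 0.69680 = CAD 8,164,466.13
CAD 8,164,466.13 ÷ 1.6602 = GBP 4,917,760.59
GBP 4,917,760.59 ÷ 0.84813 = EUR 5,798,357.08
Profit = EUR 5,798,357.08 − EUR 5,689,000.00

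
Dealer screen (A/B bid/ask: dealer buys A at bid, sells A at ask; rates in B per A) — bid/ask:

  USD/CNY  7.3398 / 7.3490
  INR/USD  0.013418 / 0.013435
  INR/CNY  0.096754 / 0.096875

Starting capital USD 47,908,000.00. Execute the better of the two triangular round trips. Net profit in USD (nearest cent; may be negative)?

Best loop USD → CNY → INR → USD:
USD 47,908,000.00 × 7.3398 (sell USD at bid) = CNY 351,635,138.40
CNY 351,635,138.40 ÷ 0.096875 (buy INR at ask) = INR 3,629,782,073.81
INR 3,629,782,073.81 × 0.013418 (sell INR at bid) = USD 48,704,415.87

Net profit: USD 796,415.87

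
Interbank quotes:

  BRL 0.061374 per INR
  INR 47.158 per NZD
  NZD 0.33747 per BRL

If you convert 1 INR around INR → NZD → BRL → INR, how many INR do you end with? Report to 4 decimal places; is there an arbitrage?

1.0238 (arbitrage exists)

Around INR → NZD → BRL → INR: 1 ÷ 47.158 ÷ 0.33747 ÷ 0.061374 = 1.023823
Product > 1; profitable direction is INR → NZD → BRL → INR.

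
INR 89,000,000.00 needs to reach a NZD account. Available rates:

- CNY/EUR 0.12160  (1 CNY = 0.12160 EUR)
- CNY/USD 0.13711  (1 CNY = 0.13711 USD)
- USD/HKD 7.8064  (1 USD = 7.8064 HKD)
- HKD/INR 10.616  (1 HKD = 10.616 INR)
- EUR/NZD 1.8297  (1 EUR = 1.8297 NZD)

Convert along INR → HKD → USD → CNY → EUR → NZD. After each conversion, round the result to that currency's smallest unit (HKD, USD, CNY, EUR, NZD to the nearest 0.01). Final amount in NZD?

INR 89,000,000.00 ÷ 10.616 = HKD 8,383,571.97
HKD 8,383,571.97 ÷ 7.8064 = USD 1,073,935.74
USD 1,073,935.74 ÷ 0.13711 = CNY 7,832,658.01
CNY 7,832,658.01 × 0.12160 = EUR 952,451.21
EUR 952,451.21 × 1.8297 = NZD 1,742,699.98

NZD 1,742,699.98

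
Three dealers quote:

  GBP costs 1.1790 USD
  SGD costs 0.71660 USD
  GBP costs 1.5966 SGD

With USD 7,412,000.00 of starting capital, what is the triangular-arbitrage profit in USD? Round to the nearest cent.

Profitable loop is USD → SGD → GBP → USD:
USD 7,412,000.00 ÷ 0.71660 = SGD 10,343,287.75
SGD 10,343,287.75 ÷ 1.5966 = GBP 6,478,321.28
GBP 6,478,321.28 × 1.1790 = USD 7,637,940.78
Profit = USD 7,637,940.78 − USD 7,412,000.00

Profit: USD 225,940.78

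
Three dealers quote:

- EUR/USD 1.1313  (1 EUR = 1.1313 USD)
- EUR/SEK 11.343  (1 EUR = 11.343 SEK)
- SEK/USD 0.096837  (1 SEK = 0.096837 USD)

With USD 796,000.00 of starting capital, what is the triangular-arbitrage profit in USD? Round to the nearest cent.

Profit: USD 23,825.83

Profitable loop is USD → SEK → EUR → USD:
USD 796,000.00 ÷ 0.096837 = SEK 8,219,998.55
SEK 8,219,998.55 ÷ 11.343 = EUR 724,675.88
EUR 724,675.88 × 1.1313 = USD 819,825.83
Profit = USD 819,825.83 − USD 796,000.00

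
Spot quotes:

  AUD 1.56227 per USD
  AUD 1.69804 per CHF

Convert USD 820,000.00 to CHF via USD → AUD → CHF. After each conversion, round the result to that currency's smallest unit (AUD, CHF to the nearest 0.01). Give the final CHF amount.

USD 820,000.00 × 1.56227 = AUD 1,281,061.40
AUD 1,281,061.40 ÷ 1.69804 = CHF 754,435.35

CHF 754,435.35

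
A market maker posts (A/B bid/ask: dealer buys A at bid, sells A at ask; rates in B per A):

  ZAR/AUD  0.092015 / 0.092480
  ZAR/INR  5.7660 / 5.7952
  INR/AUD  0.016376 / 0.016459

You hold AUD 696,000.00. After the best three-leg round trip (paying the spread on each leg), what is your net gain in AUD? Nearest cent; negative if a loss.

Best loop AUD → ZAR → INR → AUD:
AUD 696,000.00 ÷ 0.092480 (buy ZAR at ask) = ZAR 7,525,951.56
ZAR 7,525,951.56 × 5.7660 (sell ZAR at bid) = INR 43,394,636.68
INR 43,394,636.68 × 0.016376 (sell INR at bid) = AUD 710,630.57

Net profit: AUD 14,630.57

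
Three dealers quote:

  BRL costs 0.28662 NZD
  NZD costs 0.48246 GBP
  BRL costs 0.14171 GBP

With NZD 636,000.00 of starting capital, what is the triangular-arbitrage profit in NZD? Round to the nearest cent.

Profit: NZD 15,763.16

Profitable loop is NZD → BRL → GBP → NZD:
NZD 636,000.00 ÷ 0.28662 = BRL 2,218,965.88
BRL 2,218,965.88 × 0.14171 = GBP 314,449.65
GBP 314,449.65 ÷ 0.48246 = NZD 651,763.16
Profit = NZD 651,763.16 − NZD 636,000.00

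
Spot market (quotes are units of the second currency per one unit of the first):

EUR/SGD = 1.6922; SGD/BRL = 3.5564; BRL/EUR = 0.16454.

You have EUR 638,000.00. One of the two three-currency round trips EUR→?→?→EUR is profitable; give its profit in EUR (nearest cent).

Profit: EUR 6,298.16

Profitable loop is EUR → BRL → SGD → EUR:
EUR 638,000.00 ÷ 0.16454 = BRL 3,877,476.60
BRL 3,877,476.60 ÷ 3.5564 = SGD 1,090,281.35
SGD 1,090,281.35 ÷ 1.6922 = EUR 644,298.16
Profit = EUR 644,298.16 − EUR 638,000.00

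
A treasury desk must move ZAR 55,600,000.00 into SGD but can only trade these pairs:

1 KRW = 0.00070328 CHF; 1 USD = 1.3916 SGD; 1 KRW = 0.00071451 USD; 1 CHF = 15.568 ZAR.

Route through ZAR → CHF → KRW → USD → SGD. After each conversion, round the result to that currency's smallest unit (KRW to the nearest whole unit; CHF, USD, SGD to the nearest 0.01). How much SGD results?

SGD 5,049,361.14

ZAR 55,600,000.00 ÷ 15.568 = CHF 3,571,428.57
CHF 3,571,428.57 ÷ 0.00070328 = KRW 5,078,245,606
KRW 5,078,245,606 × 0.00071451 = USD 3,628,457.27
USD 3,628,457.27 × 1.3916 = SGD 5,049,361.14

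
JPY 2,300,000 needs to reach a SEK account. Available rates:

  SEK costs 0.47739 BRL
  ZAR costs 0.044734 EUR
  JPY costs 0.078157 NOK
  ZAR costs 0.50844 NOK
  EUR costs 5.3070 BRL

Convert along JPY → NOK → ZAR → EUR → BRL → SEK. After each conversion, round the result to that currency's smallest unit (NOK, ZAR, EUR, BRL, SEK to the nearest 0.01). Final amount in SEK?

SEK 175,820.46

JPY 2,300,000 × 0.078157 = NOK 179,761.10
NOK 179,761.10 ÷ 0.50844 = ZAR 353,554.21
ZAR 353,554.21 × 0.044734 = EUR 15,815.89
EUR 15,815.89 × 5.3070 = BRL 83,934.93
BRL 83,934.93 ÷ 0.47739 = SEK 175,820.46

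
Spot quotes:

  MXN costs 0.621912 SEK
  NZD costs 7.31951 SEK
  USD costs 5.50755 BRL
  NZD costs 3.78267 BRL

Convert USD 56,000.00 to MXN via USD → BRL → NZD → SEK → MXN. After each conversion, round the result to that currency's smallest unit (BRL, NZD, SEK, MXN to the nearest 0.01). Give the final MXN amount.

USD 56,000.00 × 5.50755 = BRL 308,422.80
BRL 308,422.80 ÷ 3.78267 = NZD 81,535.74
NZD 81,535.74 × 7.31951 = SEK 596,801.66
SEK 596,801.66 ÷ 0.621912 = MXN 959,623.97

MXN 959,623.97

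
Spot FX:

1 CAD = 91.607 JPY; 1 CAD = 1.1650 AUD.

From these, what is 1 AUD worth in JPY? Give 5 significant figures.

1 AUD ÷ 1.1650 = 0.858369 CAD
0.858369 CAD × 91.607 = 78.6326 JPY

AUD/JPY = 78.633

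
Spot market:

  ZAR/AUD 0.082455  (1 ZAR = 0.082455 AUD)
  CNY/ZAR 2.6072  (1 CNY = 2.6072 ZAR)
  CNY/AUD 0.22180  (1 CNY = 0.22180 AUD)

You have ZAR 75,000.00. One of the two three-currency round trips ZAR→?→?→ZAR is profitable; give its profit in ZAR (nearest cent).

Profitable loop is ZAR → CNY → AUD → ZAR:
ZAR 75,000.00 ÷ 2.6072 = CNY 28,766.49
CNY 28,766.49 × 0.22180 = AUD 6,380.41
AUD 6,380.41 ÷ 0.082455 = ZAR 77,380.49
Profit = ZAR 77,380.49 − ZAR 75,000.00

Profit: ZAR 2,380.49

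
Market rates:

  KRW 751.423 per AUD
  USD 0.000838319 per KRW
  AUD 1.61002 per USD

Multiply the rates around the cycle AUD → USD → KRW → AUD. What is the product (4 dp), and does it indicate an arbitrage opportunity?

0.9860 (arbitrage exists)

Around AUD → USD → KRW → AUD: 1 ÷ 1.61002 ÷ 0.000838319 ÷ 751.423 = 0.985996
Product < 1; profitable direction is AUD → KRW → USD → AUD.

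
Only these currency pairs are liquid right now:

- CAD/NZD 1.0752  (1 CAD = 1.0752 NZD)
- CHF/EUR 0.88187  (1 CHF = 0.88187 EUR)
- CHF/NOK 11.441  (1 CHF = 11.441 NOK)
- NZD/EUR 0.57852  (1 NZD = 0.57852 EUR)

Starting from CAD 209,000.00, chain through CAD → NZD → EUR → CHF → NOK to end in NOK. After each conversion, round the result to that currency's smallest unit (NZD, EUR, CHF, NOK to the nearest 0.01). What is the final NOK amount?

CAD 209,000.00 × 1.0752 = NZD 224,716.80
NZD 224,716.80 × 0.57852 = EUR 130,003.16
EUR 130,003.16 ÷ 0.88187 = CHF 147,417.60
CHF 147,417.60 × 11.441 = NOK 1,686,604.76

NOK 1,686,604.76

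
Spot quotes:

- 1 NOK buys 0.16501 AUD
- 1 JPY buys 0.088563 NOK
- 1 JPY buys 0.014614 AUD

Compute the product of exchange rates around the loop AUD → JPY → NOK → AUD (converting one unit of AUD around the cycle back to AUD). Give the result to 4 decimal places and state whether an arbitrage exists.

Around AUD → JPY → NOK → AUD: 1 ÷ 0.014614 × 0.088563 × 0.16501 = 0.999985
Product ≈ 1 (deviation 0.002%, within rounding noise).

1.0000 (no arbitrage)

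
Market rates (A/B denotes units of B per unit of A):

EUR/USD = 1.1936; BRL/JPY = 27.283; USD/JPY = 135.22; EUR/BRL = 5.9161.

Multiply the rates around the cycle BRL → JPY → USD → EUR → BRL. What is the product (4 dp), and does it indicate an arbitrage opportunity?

Around BRL → JPY → USD → EUR → BRL: 1 × 27.283 ÷ 135.22 ÷ 1.1936 × 5.9161 = 1.000064
Product ≈ 1 (deviation 0.006%, within rounding noise).

1.0001 (no arbitrage)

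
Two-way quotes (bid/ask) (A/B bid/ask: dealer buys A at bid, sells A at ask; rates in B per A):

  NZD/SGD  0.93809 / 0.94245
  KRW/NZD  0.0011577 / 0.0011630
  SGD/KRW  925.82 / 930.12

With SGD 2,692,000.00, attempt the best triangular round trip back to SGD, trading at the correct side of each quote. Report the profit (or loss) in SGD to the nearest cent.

Best loop SGD → KRW → NZD → SGD:
SGD 2,692,000.00 × 925.82 (sell SGD at bid) = KRW 2,492,307,440
KRW 2,492,307,440 × 0.0011577 (sell KRW at bid) = NZD 2,885,344.32
NZD 2,885,344.32 × 0.93809 (sell NZD at bid) = SGD 2,706,712.66

Net profit: SGD 14,712.66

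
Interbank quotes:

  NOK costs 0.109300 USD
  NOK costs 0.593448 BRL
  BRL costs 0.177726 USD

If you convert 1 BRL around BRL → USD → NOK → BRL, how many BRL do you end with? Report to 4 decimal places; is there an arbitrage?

Around BRL → USD → NOK → BRL: 1 × 0.177726 ÷ 0.109300 × 0.593448 = 0.964969
Product < 1; profitable direction is BRL → NOK → USD → BRL.

0.9650 (arbitrage exists)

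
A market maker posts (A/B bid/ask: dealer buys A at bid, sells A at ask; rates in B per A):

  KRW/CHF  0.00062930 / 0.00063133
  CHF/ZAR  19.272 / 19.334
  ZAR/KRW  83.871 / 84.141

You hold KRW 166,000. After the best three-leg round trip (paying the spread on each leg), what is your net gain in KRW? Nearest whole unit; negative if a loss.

Best loop KRW → CHF → ZAR → KRW:
KRW 166,000 × 0.00062930 (sell KRW at bid) = CHF 104.46
CHF 104.46 × 19.272 (sell CHF at bid) = ZAR 2,013.23
ZAR 2,013.23 × 83.871 (sell ZAR at bid) = KRW 168,851

Net profit: KRW 2,851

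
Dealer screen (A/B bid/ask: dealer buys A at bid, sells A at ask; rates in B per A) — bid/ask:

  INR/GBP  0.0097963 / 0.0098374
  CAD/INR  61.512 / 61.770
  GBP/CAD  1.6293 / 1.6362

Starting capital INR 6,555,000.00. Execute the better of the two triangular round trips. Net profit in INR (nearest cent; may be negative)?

Net profit: INR 37,928.65

Best loop INR → CAD → GBP → INR:
INR 6,555,000.00 ÷ 61.770 (buy CAD at ask) = CAD 106,119.48
CAD 106,119.48 ÷ 1.6362 (buy GBP at ask) = GBP 64,857.28
GBP 64,857.28 ÷ 0.0098374 (buy INR at ask) = INR 6,592,928.65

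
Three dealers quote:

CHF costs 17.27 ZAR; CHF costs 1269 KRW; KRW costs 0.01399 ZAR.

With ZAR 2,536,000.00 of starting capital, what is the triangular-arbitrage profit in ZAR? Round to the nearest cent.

Profitable loop is ZAR → CHF → KRW → ZAR:
ZAR 2,536,000.00 ÷ 17.27 = CHF 146,844.24
CHF 146,844.24 × 1269 = KRW 186,345,339
KRW 186,345,339 × 0.01399 = ZAR 2,606,971.29
Profit = ZAR 2,606,971.29 − ZAR 2,536,000.00

Profit: ZAR 70,971.29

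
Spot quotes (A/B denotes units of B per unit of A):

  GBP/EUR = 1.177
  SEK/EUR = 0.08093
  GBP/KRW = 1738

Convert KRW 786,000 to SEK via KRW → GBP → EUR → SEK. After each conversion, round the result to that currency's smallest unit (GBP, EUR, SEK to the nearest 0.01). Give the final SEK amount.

SEK 6,577.17

KRW 786,000 ÷ 1738 = GBP 452.24
GBP 452.24 × 1.177 = EUR 532.29
EUR 532.29 ÷ 0.08093 = SEK 6,577.17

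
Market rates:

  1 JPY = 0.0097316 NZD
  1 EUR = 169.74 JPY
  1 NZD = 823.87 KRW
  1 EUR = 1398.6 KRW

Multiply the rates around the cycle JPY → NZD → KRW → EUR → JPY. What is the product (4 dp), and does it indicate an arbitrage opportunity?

Around JPY → NZD → KRW → EUR → JPY: 1 × 0.0097316 × 823.87 ÷ 1398.6 × 169.74 = 0.973047
Product < 1; profitable direction is JPY → EUR → KRW → NZD → JPY.

0.9730 (arbitrage exists)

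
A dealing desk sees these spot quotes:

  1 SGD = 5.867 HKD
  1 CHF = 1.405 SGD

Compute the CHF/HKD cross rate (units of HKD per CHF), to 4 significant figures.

CHF/HKD = 8.243

1 CHF × 1.405 = 1.405 SGD
1.405 SGD × 5.867 = 8.24314 HKD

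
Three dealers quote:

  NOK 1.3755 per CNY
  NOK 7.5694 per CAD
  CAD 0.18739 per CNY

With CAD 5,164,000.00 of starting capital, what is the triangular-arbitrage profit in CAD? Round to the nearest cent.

Profit: CAD 161,170.36

Profitable loop is CAD → NOK → CNY → CAD:
CAD 5,164,000.00 × 7.5694 = NOK 39,088,381.60
NOK 39,088,381.60 ÷ 1.3755 = CNY 28,417,580.23
CNY 28,417,580.23 × 0.18739 = CAD 5,325,170.36
Profit = CAD 5,325,170.36 − CAD 5,164,000.00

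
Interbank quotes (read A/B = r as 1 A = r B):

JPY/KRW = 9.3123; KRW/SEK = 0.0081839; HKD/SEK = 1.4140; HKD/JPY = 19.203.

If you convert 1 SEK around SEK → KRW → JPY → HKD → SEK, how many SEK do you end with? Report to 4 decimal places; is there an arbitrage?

0.9662 (arbitrage exists)

Around SEK → KRW → JPY → HKD → SEK: 1 ÷ 0.0081839 ÷ 9.3123 ÷ 19.203 × 1.4140 = 0.966191
Product < 1; profitable direction is SEK → HKD → JPY → KRW → SEK.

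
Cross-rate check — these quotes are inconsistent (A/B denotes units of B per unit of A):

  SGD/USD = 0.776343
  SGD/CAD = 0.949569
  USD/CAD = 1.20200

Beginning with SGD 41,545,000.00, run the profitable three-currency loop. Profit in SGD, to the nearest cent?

Profitable loop is SGD → CAD → USD → SGD:
SGD 41,545,000.00 × 0.949569 = CAD 39,449,844.10
CAD 39,449,844.10 ÷ 1.20200 = USD 32,820,169.80
USD 32,820,169.80 ÷ 0.776343 = SGD 42,275,347.11
Profit = SGD 42,275,347.11 − SGD 41,545,000.00

Profit: SGD 730,347.11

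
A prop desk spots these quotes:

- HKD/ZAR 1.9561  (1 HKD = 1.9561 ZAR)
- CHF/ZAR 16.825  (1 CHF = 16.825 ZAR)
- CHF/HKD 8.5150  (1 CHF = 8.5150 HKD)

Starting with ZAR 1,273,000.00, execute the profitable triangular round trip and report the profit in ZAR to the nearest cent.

Profit: ZAR 12,901.70

Profitable loop is ZAR → HKD → CHF → ZAR:
ZAR 1,273,000.00 ÷ 1.9561 = HKD 650,784.72
HKD 650,784.72 ÷ 8.5150 = CHF 76,428.04
CHF 76,428.04 × 16.825 = ZAR 1,285,901.70
Profit = ZAR 1,285,901.70 − ZAR 1,273,000.00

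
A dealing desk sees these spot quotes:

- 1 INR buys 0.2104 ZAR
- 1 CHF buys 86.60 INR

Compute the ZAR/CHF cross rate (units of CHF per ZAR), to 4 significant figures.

1 ZAR ÷ 0.2104 = 4.75285 INR
4.75285 INR ÷ 86.60 = 0.0548828 CHF

ZAR/CHF = 0.05488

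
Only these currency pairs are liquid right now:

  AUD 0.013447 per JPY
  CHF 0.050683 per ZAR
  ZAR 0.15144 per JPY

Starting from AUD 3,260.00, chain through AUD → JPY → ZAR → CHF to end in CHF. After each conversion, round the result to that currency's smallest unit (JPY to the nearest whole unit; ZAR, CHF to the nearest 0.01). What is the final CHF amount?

CHF 1,860.78

AUD 3,260.00 ÷ 0.013447 = JPY 242,433
JPY 242,433 × 0.15144 = ZAR 36,714.05
ZAR 36,714.05 × 0.050683 = CHF 1,860.78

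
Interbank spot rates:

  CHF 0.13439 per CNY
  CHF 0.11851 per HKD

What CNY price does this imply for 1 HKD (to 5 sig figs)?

HKD/CNY = 0.88184

1 HKD × 0.11851 = 0.11851 CHF
0.11851 CHF ÷ 0.13439 = 0.881836 CNY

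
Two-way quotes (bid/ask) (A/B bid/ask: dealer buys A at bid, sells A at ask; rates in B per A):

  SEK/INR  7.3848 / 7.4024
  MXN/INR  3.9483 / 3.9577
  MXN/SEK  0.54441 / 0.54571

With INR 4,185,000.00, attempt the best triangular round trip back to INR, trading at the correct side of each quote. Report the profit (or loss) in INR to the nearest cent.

Net profit: INR 66,257.62

Best loop INR → MXN → SEK → INR:
INR 4,185,000.00 ÷ 3.9577 (buy MXN at ask) = MXN 1,057,432.35
MXN 1,057,432.35 × 0.54441 (sell MXN at bid) = SEK 575,676.74
SEK 575,676.74 × 7.3848 (sell SEK at bid) = INR 4,251,257.62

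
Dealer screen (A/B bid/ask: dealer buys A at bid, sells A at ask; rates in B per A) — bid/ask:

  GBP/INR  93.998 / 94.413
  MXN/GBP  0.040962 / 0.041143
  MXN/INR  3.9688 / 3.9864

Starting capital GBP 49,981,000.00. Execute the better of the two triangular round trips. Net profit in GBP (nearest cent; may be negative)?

Best loop GBP → MXN → INR → GBP:
GBP 49,981,000.00 ÷ 0.041143 (buy MXN at ask) = MXN 1,214,811,754.13
MXN 1,214,811,754.13 × 3.9688 (sell MXN at bid) = INR 4,821,344,889.77
INR 4,821,344,889.77 ÷ 94.413 (buy GBP at ask) = GBP 51,066,536.28

Net profit: GBP 1,085,536.28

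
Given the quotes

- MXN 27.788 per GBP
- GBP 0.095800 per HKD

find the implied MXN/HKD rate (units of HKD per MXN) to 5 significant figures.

1 MXN ÷ 27.788 = 0.0359868 GBP
0.0359868 GBP ÷ 0.095800 = 0.375645 HKD

MXN/HKD = 0.37564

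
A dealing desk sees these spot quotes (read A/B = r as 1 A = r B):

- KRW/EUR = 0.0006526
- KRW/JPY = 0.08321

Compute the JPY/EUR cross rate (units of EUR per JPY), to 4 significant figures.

JPY/EUR = 0.007843

1 JPY ÷ 0.08321 = 12.0178 KRW
12.0178 KRW × 0.0006526 = 0.00784281 EUR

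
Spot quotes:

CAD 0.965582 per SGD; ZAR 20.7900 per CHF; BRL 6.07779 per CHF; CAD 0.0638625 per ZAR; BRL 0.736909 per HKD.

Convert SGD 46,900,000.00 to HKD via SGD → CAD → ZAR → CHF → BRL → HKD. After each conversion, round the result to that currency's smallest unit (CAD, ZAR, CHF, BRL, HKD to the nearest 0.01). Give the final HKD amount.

HKD 281,315,348.94

SGD 46,900,000.00 × 0.965582 = CAD 45,285,795.80
CAD 45,285,795.80 ÷ 0.0638625 = ZAR 709,114,046.58
ZAR 709,114,046.58 ÷ 20.7900 = CHF 34,108,419.75
CHF 34,108,419.75 × 6.07779 = BRL 207,303,812.47
BRL 207,303,812.47 ÷ 0.736909 = HKD 281,315,348.94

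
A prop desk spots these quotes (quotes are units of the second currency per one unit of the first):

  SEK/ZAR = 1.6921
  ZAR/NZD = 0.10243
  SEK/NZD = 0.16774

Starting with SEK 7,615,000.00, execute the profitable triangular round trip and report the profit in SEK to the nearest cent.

Profit: SEK 253,400.68

Profitable loop is SEK → ZAR → NZD → SEK:
SEK 7,615,000.00 × 1.6921 = ZAR 12,885,341.50
ZAR 12,885,341.50 × 0.10243 = NZD 1,319,845.53
NZD 1,319,845.53 ÷ 0.16774 = SEK 7,868,400.68
Profit = SEK 7,868,400.68 − SEK 7,615,000.00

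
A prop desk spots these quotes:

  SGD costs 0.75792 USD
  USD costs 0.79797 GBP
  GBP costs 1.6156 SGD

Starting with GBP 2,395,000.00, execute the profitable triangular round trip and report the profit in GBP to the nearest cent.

Profit: GBP 56,104.02

Profitable loop is GBP → USD → SGD → GBP:
GBP 2,395,000.00 ÷ 0.79797 = USD 3,001,365.97
USD 3,001,365.97 ÷ 0.75792 = SGD 3,960,003.65
SGD 3,960,003.65 ÷ 1.6156 = GBP 2,451,104.02
Profit = GBP 2,451,104.02 − GBP 2,395,000.00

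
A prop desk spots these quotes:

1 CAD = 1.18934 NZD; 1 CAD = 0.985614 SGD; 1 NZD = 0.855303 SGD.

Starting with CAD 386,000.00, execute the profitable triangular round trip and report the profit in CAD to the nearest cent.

Profit: CAD 12,388.20

Profitable loop is CAD → NZD → SGD → CAD:
CAD 386,000.00 × 1.18934 = NZD 459,085.24
NZD 459,085.24 × 0.855303 = SGD 392,656.98
SGD 392,656.98 ÷ 0.985614 = CAD 398,388.20
Profit = CAD 398,388.20 − CAD 386,000.00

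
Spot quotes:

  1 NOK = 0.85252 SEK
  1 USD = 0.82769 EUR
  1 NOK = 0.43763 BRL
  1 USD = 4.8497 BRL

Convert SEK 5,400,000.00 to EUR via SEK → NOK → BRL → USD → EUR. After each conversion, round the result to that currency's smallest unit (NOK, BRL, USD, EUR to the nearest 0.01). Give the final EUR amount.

EUR 473,095.81

SEK 5,400,000.00 ÷ 0.85252 = NOK 6,334,162.25
NOK 6,334,162.25 × 0.43763 = BRL 2,772,019.43
BRL 2,772,019.43 ÷ 4.8497 = USD 571,585.75
USD 571,585.75 × 0.82769 = EUR 473,095.81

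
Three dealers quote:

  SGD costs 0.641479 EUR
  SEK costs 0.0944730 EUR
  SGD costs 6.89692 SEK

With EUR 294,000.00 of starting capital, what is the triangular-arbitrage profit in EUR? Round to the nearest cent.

Profit: EUR 4,626.11

Profitable loop is EUR → SGD → SEK → EUR:
EUR 294,000.00 ÷ 0.641479 = SGD 458,315.86
SGD 458,315.86 × 6.89692 = SEK 3,160,967.83
SEK 3,160,967.83 × 0.0944730 = EUR 298,626.11
Profit = EUR 298,626.11 − EUR 294,000.00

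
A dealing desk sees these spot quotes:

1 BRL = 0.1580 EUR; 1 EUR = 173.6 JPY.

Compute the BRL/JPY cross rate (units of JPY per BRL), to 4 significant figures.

BRL/JPY = 27.43

1 BRL × 0.1580 = 0.158 EUR
0.158 EUR × 173.6 = 27.4288 JPY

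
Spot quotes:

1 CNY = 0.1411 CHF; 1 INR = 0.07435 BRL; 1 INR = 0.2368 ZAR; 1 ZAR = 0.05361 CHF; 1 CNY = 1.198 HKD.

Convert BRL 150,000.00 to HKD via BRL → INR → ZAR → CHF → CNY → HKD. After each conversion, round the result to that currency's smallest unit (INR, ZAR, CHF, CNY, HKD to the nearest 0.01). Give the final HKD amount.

HKD 217,454.07

BRL 150,000.00 ÷ 0.07435 = INR 2,017,484.87
INR 2,017,484.87 × 0.2368 = ZAR 477,740.42
ZAR 477,740.42 × 0.05361 = CHF 25,611.66
CHF 25,611.66 ÷ 0.1411 = CNY 181,514.25
CNY 181,514.25 × 1.198 = HKD 217,454.07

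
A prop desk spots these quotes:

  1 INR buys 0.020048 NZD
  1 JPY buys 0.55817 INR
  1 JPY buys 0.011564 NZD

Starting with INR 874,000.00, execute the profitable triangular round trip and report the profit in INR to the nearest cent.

Profitable loop is INR → JPY → NZD → INR:
INR 874,000.00 ÷ 0.55817 = JPY 1,565,831
JPY 1,565,831 × 0.011564 = NZD 18,107.27
NZD 18,107.27 ÷ 0.020048 = INR 903,195.93
Profit = INR 903,195.93 − INR 874,000.00

Profit: INR 29,195.93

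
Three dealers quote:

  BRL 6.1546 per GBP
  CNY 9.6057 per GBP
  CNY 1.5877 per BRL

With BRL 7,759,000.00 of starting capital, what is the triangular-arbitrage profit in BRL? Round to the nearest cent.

Profit: BRL 134,052.84

Profitable loop is BRL → CNY → GBP → BRL:
BRL 7,759,000.00 × 1.5877 = CNY 12,318,964.30
CNY 12,318,964.30 ÷ 9.6057 = GBP 1,282,463.98
GBP 1,282,463.98 × 6.1546 = BRL 7,893,052.84
Profit = BRL 7,893,052.84 − BRL 7,759,000.00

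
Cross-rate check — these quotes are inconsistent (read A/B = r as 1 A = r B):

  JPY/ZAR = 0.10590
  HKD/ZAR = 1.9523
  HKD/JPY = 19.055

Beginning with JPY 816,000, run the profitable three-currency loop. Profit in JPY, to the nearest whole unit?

Profit: JPY 27,429

Profitable loop is JPY → ZAR → HKD → JPY:
JPY 816,000 × 0.10590 = ZAR 86,414.40
ZAR 86,414.40 ÷ 1.9523 = HKD 44,262.87
HKD 44,262.87 × 19.055 = JPY 843,429
Profit = JPY 843,429 − JPY 816,000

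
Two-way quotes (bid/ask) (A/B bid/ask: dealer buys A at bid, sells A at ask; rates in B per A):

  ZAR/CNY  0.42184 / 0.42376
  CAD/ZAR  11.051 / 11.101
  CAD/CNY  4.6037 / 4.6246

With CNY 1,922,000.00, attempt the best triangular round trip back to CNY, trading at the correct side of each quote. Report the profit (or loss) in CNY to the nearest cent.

Best loop CNY → CAD → ZAR → CNY:
CNY 1,922,000.00 ÷ 4.6246 (buy CAD at ask) = CAD 415,603.51
CAD 415,603.51 × 11.051 (sell CAD at bid) = ZAR 4,592,834.41
ZAR 4,592,834.41 × 0.42184 (sell ZAR at bid) = CNY 1,937,441.27

Net profit: CNY 15,441.27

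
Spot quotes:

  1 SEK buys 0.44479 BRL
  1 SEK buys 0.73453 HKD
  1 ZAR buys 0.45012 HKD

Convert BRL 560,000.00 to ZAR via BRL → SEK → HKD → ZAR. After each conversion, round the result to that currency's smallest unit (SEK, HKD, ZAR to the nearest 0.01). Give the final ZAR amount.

ZAR 2,054,538.30

BRL 560,000.00 ÷ 0.44479 = SEK 1,259,021.11
SEK 1,259,021.11 × 0.73453 = HKD 924,788.78
HKD 924,788.78 ÷ 0.45012 = ZAR 2,054,538.30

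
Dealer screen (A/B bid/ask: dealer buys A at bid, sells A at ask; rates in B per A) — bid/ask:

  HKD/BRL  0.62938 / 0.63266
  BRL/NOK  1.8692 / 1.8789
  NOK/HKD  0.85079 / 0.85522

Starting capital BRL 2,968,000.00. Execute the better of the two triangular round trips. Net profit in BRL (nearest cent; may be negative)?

Net profit: BRL 2,673.92

Best loop BRL → NOK → HKD → BRL:
BRL 2,968,000.00 × 1.8692 (sell BRL at bid) = NOK 5,547,785.60
NOK 5,547,785.60 × 0.85079 (sell NOK at bid) = HKD 4,720,000.51
HKD 4,720,000.51 × 0.62938 (sell HKD at bid) = BRL 2,970,673.92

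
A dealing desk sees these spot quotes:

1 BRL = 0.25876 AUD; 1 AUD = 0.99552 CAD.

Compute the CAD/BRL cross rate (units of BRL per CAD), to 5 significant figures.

1 CAD ÷ 0.99552 = 1.0045 AUD
1.0045 AUD ÷ 0.25876 = 3.88198 BRL

CAD/BRL = 3.8820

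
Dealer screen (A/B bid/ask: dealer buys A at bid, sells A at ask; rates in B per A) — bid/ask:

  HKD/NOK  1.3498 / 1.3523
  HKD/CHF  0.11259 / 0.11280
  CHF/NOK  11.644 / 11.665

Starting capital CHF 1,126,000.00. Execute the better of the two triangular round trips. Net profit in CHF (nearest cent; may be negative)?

Net profit: CHF 29,085.07

Best loop CHF → HKD → NOK → CHF:
CHF 1,126,000.00 ÷ 0.11280 (buy HKD at ask) = HKD 9,982,269.50
HKD 9,982,269.50 × 1.3498 (sell HKD at bid) = NOK 13,474,067.38
NOK 13,474,067.38 ÷ 11.665 (buy CHF at ask) = CHF 1,155,085.07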